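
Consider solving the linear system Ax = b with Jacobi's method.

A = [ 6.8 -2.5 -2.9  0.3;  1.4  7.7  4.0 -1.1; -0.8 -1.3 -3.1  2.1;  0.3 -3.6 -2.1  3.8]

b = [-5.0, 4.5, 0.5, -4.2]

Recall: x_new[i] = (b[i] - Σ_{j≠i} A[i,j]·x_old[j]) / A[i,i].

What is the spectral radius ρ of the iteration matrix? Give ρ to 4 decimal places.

0.9272

Write A = D+L+U with D = diag(6.8, 7.7, -3.1, 3.8).
Jacobi T = -D⁻¹(L+U): T[2,1] = -(-1.3)/(-3.1) = -0.4194; T[2,2] = 0.
  T[0,:] = [+0.0000 +0.3676 +0.4265 -0.0441]
  T[1,:] = [-0.1818 +0.0000 -0.5195 +0.1429]
  T[2,:] = [-0.2581 -0.4194 +0.0000 +0.6774]
  T[3,:] = [-0.0789 +0.9474 +0.5526 +0.0000]
|eigenvalues of T|: 0.9272, 0.5881, 0.5881, 0.0415.
ρ = 0.9272; 0.9272 < 1, so it converges for any x₀.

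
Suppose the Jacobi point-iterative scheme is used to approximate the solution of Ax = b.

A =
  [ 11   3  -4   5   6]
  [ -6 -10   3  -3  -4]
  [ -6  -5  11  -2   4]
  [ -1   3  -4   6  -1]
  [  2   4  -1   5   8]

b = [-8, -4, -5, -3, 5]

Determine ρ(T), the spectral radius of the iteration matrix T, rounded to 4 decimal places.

1.2458

Diagonal D = diag(11, -10, 11, 6, 8); L, U strict lower/upper.
T_J = -D⁻¹(L+U): T[0,4] = -(6)/(11) = -0.5455; T[0,0] = 0.
  T[0,:] = [+0.0000 -0.2727 +0.3636 -0.4545 -0.5455]
  T[1,:] = [-0.6000 +0.0000 +0.3000 -0.3000 -0.4000]
  T[2,:] = [+0.5455 +0.4545 +0.0000 +0.1818 -0.3636]
  T[3,:] = [+0.1667 -0.5000 +0.6667 +0.0000 +0.1667]
  T[4,:] = [-0.2500 -0.5000 +0.1250 -0.6250 +0.0000]
|eigenvalues of T|: 1.2458, 0.7313, 0.4805, 0.4805, 0.2145.
ρ(T) = max|λ| = 1.2458; 1.2458 > 1: divergent.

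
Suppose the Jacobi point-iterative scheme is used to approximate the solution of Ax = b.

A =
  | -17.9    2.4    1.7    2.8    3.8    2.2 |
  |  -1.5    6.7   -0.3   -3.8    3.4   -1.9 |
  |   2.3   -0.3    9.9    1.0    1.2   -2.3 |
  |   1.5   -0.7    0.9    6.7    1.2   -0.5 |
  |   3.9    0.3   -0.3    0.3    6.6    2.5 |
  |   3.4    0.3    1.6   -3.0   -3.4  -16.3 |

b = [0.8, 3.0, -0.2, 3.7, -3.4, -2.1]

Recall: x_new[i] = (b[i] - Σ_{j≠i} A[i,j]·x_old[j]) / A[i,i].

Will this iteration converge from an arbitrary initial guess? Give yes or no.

Let D = diag(-17.9, 6.7, 9.9, 6.7, 6.6, -16.3); L, U the strict triangles.
Jacobi: T = -D⁻¹(L+U), T[1,3] = -(-3.8)/(6.7) = +0.5672; T[1,1] = 0.
  T[0,:] = [+0.0000  +0.1341  +0.0950  +0.1564  +0.2123  +0.1229]
  T[1,:] = [+0.2239  +0.0000  +0.0448  +0.5672  -0.5075  +0.2836]
  T[2,:] = [-0.2323  +0.0303  +0.0000  -0.1010  -0.1212  +0.2323]
  T[3,:] = [-0.2239  +0.1045  -0.1343  +0.0000  -0.1791  +0.0746]
  T[4,:] = [-0.5909  -0.0455  +0.0455  -0.0455  +0.0000  -0.3788]
  T[5,:] = [+0.2086  +0.0184  +0.0982  -0.1840  -0.2086  +0.0000]
eigenvalue magnitudes: 0.5341, 0.4430, 0.4430, 0.3165, 0.3165, 0.2281.
ρ(T) = max|λ| = 0.5341; 0.5341 < 1, so it converges for any x₀.

yes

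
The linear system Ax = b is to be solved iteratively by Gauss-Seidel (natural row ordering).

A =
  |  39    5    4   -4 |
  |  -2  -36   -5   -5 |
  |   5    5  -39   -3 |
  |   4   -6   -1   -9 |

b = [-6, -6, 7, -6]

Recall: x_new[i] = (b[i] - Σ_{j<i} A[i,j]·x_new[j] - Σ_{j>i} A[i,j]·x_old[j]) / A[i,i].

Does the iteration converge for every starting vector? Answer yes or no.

yes

A = D + L + U where D = diag(39, -36, -39, -9).
T_GS = -(D+L)⁻¹U: row 0 first, T[0,1] = -(5)/(39) = -0.1282; later rows by forward substitution.
  T[0,:] = [+0.0000  -0.1282  -0.1026  +0.1026]
  T[1,:] = [+0.0000  +0.0071  -0.1332  -0.1446]
  T[2,:] = [+0.0000  -0.0155  -0.0302  -0.0823]
  T[3,:] = [+0.0000  -0.0600  +0.0466  +0.1511]
eigenvalue magnitudes: 0.1695, 0.0841, 0.0427, 0.0000.
ρ = 0.1695; 0.1695 < 1, so it converges for any x₀.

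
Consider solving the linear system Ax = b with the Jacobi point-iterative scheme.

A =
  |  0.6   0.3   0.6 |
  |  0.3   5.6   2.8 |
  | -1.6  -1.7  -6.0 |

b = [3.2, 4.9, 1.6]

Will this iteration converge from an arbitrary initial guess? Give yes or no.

Write A = D+L+U with D = diag(0.6, 5.6, -6).
Jacobi: T = -D⁻¹(L+U), T[0,1] = -(0.3)/(0.6) = -0.5000; T[0,0] = 0.
  T[0,:] = [+0.0000 -0.5000 -1.0000]
  T[1,:] = [-0.0536 +0.0000 -0.5000]
  T[2,:] = [-0.2667 -0.2833 +0.0000]
|eigenvalues of T|: 0.7388, 0.5297, 0.2091.
ρ = 0.7388; 0.7388 < 1, so it converges for any x₀.

yes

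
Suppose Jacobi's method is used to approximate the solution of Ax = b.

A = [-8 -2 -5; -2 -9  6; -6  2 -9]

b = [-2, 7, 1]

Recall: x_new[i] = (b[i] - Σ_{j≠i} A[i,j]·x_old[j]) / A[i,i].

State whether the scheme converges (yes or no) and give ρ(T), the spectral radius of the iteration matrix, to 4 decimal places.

yes, ρ = 0.8838

Split A = D + L + U, D = diag(-8, -9, -9).
Jacobi T = -D⁻¹(L+U): T[0,1] = -(-2)/(-8) = -0.2500; T[0,0] = 0.
  T[0,:] = [+0.0000 -0.2500 -0.6250]
  T[1,:] = [-0.2222 +0.0000 +0.6667]
  T[2,:] = [-0.6667 +0.2222 +0.0000]
|roots of det(T-λI)|: 0.8838, 0.6279, 0.2559.
ρ(T) = max|λ| = 0.8838; 0.8838 < 1 ⇒ converges.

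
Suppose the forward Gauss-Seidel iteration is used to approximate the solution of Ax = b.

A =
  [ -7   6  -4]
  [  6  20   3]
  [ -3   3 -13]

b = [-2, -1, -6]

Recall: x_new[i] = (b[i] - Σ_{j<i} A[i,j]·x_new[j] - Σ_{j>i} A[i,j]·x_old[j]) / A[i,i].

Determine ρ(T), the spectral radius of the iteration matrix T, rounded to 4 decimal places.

A = D + L + U where D = diag(-7, 20, -13).
T_GS = -(D+L)⁻¹U: row 0 first, T[0,1] = -(6)/(-7) = +0.8571; later rows by forward substitution.
  T[0,:] = [+0.0000  +0.8571  -0.5714]
  T[1,:] = [+0.0000  -0.2571  +0.0214]
  T[2,:] = [+0.0000  -0.2571  +0.1368]
|eigenvalues of T|: 0.2426, 0.1223, 0.0000.
ρ(T) = max|λ| = 0.2426; 0.2426 < 1 ⇒ converges.

0.2426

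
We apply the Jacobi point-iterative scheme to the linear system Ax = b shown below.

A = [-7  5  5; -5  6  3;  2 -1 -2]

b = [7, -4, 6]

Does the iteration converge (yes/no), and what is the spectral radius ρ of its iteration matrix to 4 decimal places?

A = D + L + U where D = diag(-7, 6, -2).
Jacobi: T = -D⁻¹(L+U), T[2,0] = -(2)/(-2) = +1.0000; T[2,2] = 0.
  T[0,:] = [+0.0000  +0.7143  +0.7143]
  T[1,:] = [+0.8333  +0.0000  -0.5000]
  T[2,:] = [+1.0000  -0.5000  +0.0000]
eigenvalue magnitudes: 1.4213, 0.9213, 0.5000.
ρ = 1.4213; 1.4213 > 1, so it fails to converge.

no, ρ = 1.4213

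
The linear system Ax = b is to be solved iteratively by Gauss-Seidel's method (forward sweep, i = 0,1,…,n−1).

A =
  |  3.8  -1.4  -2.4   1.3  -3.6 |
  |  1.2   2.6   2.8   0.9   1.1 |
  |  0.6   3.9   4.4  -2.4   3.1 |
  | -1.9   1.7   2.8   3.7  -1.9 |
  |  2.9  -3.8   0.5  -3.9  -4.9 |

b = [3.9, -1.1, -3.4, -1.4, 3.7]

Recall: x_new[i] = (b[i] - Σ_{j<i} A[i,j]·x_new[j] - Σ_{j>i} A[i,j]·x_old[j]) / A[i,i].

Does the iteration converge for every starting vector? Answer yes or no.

Write A = D+L+U with D = diag(3.8, 2.6, 4.4, 3.7, -4.9).
T_GS = -(D+L)⁻¹U: row 0 first, T[0,1] = -(-1.4)/(3.8) = +0.3684; later rows by forward substitution.
  T[0,:] = [+0.0000 +0.3684 +0.6316 -0.3421 +0.9474]
  T[1,:] = [+0.0000 -0.1700 -1.3684 -0.1883 -0.8603]
  T[2,:] = [+0.0000 +0.1005 +1.1268 +0.7590 -0.0712]
  T[3,:] = [+0.0000 +0.1913 +0.1003 -0.6635 +1.4491]
  T[4,:] = [+0.0000 +0.2079 +1.4701 +0.5491 +0.0672]
|λ(T)| sorted: 1.4160, 0.6378, 0.6378, 0.1142, 0.0000.
ρ(T) = max|λ| = 1.4160; 1.4160 > 1, so it fails to converge.

no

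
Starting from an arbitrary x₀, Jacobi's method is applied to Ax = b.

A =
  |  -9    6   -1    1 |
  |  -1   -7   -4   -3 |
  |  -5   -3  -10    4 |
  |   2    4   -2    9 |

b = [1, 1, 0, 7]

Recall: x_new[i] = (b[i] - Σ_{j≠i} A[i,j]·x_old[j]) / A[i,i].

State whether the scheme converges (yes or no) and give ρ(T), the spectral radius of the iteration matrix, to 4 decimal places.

yes, ρ = 0.9292

Write A = D+L+U with D = diag(-9, -7, -10, 9).
T_J = -D⁻¹(L+U): T[1,3] = -(-3)/(-7) = -0.4286; T[1,1] = 0.
  T[0,:] = [+0.0000, +0.6667, -0.1111, +0.1111]
  T[1,:] = [-0.1429, +0.0000, -0.5714, -0.4286]
  T[2,:] = [-0.5000, -0.3000, +0.0000, +0.4000]
  T[3,:] = [-0.2222, -0.4444, +0.2222, +0.0000]
|eigenvalues of T|: 0.9292, 0.5897, 0.5897, 0.1703.
ρ = 0.9292; 0.9292 < 1: convergent.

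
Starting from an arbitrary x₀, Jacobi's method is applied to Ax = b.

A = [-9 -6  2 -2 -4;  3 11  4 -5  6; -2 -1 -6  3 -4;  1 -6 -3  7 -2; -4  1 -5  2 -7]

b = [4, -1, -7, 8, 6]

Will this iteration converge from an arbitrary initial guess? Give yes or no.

A = D + L + U where D = diag(-9, 11, -6, 7, -7).
Jacobi: T = -D⁻¹(L+U), T[1,0] = -(3)/(11) = -0.2727; T[1,1] = 0.
  T[0,:] = [+0.0000 -0.6667 +0.2222 -0.2222 -0.4444]
  T[1,:] = [-0.2727 +0.0000 -0.3636 +0.4545 -0.5455]
  T[2,:] = [-0.3333 -0.1667 +0.0000 +0.5000 -0.6667]
  T[3,:] = [-0.1429 +0.8571 +0.4286 +0.0000 +0.2857]
  T[4,:] = [-0.5714 +0.1429 -0.7143 +0.2857 +0.0000]
eigenvalue magnitudes: 1.3795, 0.7168, 0.7168, 0.2960, 0.2424.
ρ(T) = max|λ| = 1.3795; 1.3795 > 1 ⇒ diverges.

no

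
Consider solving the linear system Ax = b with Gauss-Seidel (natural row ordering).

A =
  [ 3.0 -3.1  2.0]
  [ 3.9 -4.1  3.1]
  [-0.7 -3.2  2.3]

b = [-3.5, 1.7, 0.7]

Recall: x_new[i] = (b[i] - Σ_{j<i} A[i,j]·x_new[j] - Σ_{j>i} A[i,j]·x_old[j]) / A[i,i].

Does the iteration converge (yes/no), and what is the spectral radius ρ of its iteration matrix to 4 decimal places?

Write A = D+L+U with D = diag(3, -4.1, 2.3).
Gauss-Seidel: T = -(D+L)⁻¹U, row 0 first, T[0,1] = -(-3.1)/(3) = +1.0333; later rows by forward substitution.
  T[0,:] = [+0.0000, +1.0333, -0.6667]
  T[1,:] = [+0.0000, +0.9829, +0.1220]
  T[2,:] = [+0.0000, +1.6820, -0.0332]
|eigenvalues of T|: 1.1555, 0.2058, 0.0000.
ρ = 1.1555; 1.1555 > 1 ⇒ diverges.

no, ρ = 1.1555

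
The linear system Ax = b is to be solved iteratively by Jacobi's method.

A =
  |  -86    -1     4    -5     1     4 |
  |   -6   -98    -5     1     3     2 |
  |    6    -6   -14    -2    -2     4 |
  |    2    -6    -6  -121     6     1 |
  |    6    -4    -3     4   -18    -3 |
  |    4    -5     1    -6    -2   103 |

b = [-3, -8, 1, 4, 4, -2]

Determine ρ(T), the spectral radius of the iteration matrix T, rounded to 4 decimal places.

Let D = diag(-86, -98, -14, -121, -18, 103); L, U the strict triangles.
Jacobi: T = -D⁻¹(L+U), T[2,5] = -(4)/(-14) = +0.2857; T[2,2] = 0.
  T[0,:] = [+0.0000, -0.0116, +0.0465, -0.0581, +0.0116, +0.0465]
  T[1,:] = [-0.0612, +0.0000, -0.0510, +0.0102, +0.0306, +0.0204]
  T[2,:] = [+0.4286, -0.4286, +0.0000, -0.1429, -0.1429, +0.2857]
  T[3,:] = [+0.0165, -0.0496, -0.0496, +0.0000, +0.0496, +0.0083]
  T[4,:] = [+0.3333, -0.2222, -0.1667, +0.2222, +0.0000, -0.1667]
  T[5,:] = [-0.0388, +0.0485, -0.0097, +0.0583, +0.0194, +0.0000]
|eigenvalues of T|: 0.2568, 0.2154, 0.1344, 0.0989, 0.0845, 0.0075.
spectral radius ρ = 0.2568; 0.2568 < 1 ⇒ converges.

0.2568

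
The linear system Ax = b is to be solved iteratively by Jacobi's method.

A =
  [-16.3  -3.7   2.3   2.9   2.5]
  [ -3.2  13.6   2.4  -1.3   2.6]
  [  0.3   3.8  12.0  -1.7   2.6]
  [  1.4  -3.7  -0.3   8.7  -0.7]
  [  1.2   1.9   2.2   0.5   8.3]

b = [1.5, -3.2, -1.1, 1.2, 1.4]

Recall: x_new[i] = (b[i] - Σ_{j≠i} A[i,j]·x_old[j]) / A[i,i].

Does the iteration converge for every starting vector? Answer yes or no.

yes

Diagonal D = diag(-16.3, 13.6, 12, 8.7, 8.3); L, U strict lower/upper.
T_J = -D⁻¹(L+U): T[0,4] = -(2.5)/(-16.3) = +0.1534; T[0,0] = 0.
  T[0,:] = [+0.0000  -0.2270  +0.1411  +0.1779  +0.1534]
  T[1,:] = [+0.2353  +0.0000  -0.1765  +0.0956  -0.1912]
  T[2,:] = [-0.0250  -0.3167  +0.0000  +0.1417  -0.2167]
  T[3,:] = [-0.1609  +0.4253  +0.0345  +0.0000  +0.0805]
  T[4,:] = [-0.1446  -0.2289  -0.2651  -0.0602  +0.0000]
eigenvalue magnitudes: 0.5137, 0.3162, 0.3162, 0.2433, 0.2433.
spectral radius ρ = 0.5137; 0.5137 < 1, so it converges for any x₀.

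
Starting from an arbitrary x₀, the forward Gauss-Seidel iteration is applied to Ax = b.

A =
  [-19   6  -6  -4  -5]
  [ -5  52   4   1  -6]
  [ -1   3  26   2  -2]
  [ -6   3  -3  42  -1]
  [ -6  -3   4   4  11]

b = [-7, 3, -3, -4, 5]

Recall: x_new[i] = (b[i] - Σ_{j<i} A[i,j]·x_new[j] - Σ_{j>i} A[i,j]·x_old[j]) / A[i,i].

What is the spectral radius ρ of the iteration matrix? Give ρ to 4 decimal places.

0.1890

Write A = D+L+U with D = diag(-19, 52, 26, 42, 11).
Gauss-Seidel: T = -(D+L)⁻¹U, row 0 first, T[0,2] = -(-6)/(-19) = -0.3158; later rows by forward substitution.
  T[0,:] = [+0.0000, +0.3158, -0.3158, -0.2105, -0.2632]
  T[1,:] = [+0.0000, +0.0304, -0.1073, -0.0395, +0.0901]
  T[2,:] = [+0.0000, +0.0086, +0.0002, -0.0805, +0.0564]
  T[3,:] = [+0.0000, +0.0436, -0.0374, -0.0330, -0.0162]
  T[4,:] = [+0.0000, +0.1615, -0.1880, -0.0843, -0.1336]
|λ(T)| sorted: 0.1890, 0.0561, 0.0561, 0.0407, 0.0000.
ρ(T) = max|λ| = 0.1890; 0.1890 < 1 ⇒ converges.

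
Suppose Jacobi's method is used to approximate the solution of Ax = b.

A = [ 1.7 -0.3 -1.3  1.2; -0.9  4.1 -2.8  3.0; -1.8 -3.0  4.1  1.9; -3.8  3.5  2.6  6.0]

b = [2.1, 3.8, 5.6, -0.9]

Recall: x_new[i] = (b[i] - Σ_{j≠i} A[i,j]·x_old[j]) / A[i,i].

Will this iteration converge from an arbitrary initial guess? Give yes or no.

no

Write A = D+L+U with D = diag(1.7, 4.1, 4.1, 6).
Jacobi: T = -D⁻¹(L+U), T[0,3] = -(1.2)/(1.7) = -0.7059; T[0,0] = 0.
  T[0,:] = [+0.0000, +0.1765, +0.7647, -0.7059]
  T[1,:] = [+0.2195, +0.0000, +0.6829, -0.7317]
  T[2,:] = [+0.4390, +0.7317, +0.0000, -0.4634]
  T[3,:] = [+0.6333, -0.5833, -0.4333, +0.0000]
|roots of det(T-λI)|: 1.2195, 0.6176, 0.6176, 0.0434.
ρ = 1.2195; 1.2195 > 1, so it fails to converge.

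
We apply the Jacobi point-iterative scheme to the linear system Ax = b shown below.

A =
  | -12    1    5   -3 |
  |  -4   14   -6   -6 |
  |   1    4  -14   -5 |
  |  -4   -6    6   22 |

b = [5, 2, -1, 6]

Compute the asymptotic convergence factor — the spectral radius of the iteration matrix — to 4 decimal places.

0.6709

Write A = D+L+U with D = diag(-12, 14, -14, 22).
Jacobi: T = -D⁻¹(L+U), T[0,2] = -(5)/(-12) = +0.4167; T[0,0] = 0.
  T[0,:] = [+0.0000  +0.0833  +0.4167  -0.2500]
  T[1,:] = [+0.2857  +0.0000  +0.4286  +0.4286]
  T[2,:] = [+0.0714  +0.2857  +0.0000  -0.3571]
  T[3,:] = [+0.1818  +0.2727  -0.2727  +0.0000]
|roots of det(T-λI)|: 0.6709, 0.3506, 0.3506, 0.0253.
spectral radius ρ = 0.6709; 0.6709 < 1: convergent.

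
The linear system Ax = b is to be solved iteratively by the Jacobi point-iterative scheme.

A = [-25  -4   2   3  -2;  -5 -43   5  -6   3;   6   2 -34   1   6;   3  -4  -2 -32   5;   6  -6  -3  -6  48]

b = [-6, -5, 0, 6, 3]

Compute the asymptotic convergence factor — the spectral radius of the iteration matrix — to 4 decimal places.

0.3042

Write A = D+L+U with D = diag(-25, -43, -34, -32, 48).
T_J = -D⁻¹(L+U): T[4,0] = -(6)/(48) = -0.1250; T[4,4] = 0.
  T[0,:] = [+0.0000, -0.1600, +0.0800, +0.1200, -0.0800]
  T[1,:] = [-0.1163, +0.0000, +0.1163, -0.1395, +0.0698]
  T[2,:] = [+0.1765, +0.0588, +0.0000, +0.0294, +0.1765]
  T[3,:] = [+0.0938, -0.1250, -0.0625, +0.0000, +0.1562]
  T[4,:] = [-0.1250, +0.1250, +0.0625, +0.1250, +0.0000]
eigenvalue magnitudes: 0.3042, 0.2469, 0.2129, 0.1421, 0.1421.
ρ(T) = max|λ| = 0.3042; 0.3042 < 1, so it converges for any x₀.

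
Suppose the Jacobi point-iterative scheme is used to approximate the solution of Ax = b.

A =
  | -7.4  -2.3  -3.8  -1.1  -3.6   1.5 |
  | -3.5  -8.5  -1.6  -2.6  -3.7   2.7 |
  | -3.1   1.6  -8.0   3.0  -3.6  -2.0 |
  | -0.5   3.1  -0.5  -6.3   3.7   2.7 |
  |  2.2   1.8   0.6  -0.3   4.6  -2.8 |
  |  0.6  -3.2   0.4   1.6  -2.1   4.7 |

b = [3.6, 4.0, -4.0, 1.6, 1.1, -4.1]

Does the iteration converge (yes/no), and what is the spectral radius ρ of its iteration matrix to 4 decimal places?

Write A = D+L+U with D = diag(-7.4, -8.5, -8, -6.3, 4.6, 4.7).
Jacobi T = -D⁻¹(L+U): T[5,1] = -(-3.2)/(4.7) = +0.6809; T[5,5] = 0.
  T[0,:] = [+0.0000 -0.3108 -0.5135 -0.1486 -0.4865 +0.2027]
  T[1,:] = [-0.4118 +0.0000 -0.1882 -0.3059 -0.4353 +0.3176]
  T[2,:] = [-0.3875 +0.2000 +0.0000 +0.3750 -0.4500 -0.2500]
  T[3,:] = [-0.0794 +0.4921 -0.0794 +0.0000 +0.5873 +0.4286]
  T[4,:] = [-0.4783 -0.3913 -0.1304 +0.0652 +0.0000 +0.6087]
  T[5,:] = [-0.1277 +0.6809 -0.0851 -0.3404 +0.4468 +0.0000]
moduli |λ_i(T)| = 1.2634, 0.5574, 0.5574, 0.5561, 0.5561, 0.3274.
spectral radius ρ = 1.2634; 1.2634 > 1, so it fails to converge.

no, ρ = 1.2634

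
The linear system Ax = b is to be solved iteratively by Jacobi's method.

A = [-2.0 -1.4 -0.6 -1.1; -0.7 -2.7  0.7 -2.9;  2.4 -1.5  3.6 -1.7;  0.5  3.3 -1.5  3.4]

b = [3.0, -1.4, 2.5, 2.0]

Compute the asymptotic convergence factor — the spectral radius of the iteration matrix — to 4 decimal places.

1.2823

A = D + L + U where D = diag(-2, -2.7, 3.6, 3.4).
T_J = -D⁻¹(L+U): T[2,3] = -(-1.7)/(3.6) = +0.4722; T[2,2] = 0.
  T[0,:] = [+0.0000 -0.7000 -0.3000 -0.5500]
  T[1,:] = [-0.2593 +0.0000 +0.2593 -1.0741]
  T[2,:] = [-0.6667 +0.4167 +0.0000 +0.4722]
  T[3,:] = [-0.1471 -0.9706 +0.4412 +0.0000]
|roots of det(T-λI)|: 1.2823, 1.0110, 0.8210, 0.5497.
ρ = 1.2823; 1.2823 > 1 ⇒ diverges.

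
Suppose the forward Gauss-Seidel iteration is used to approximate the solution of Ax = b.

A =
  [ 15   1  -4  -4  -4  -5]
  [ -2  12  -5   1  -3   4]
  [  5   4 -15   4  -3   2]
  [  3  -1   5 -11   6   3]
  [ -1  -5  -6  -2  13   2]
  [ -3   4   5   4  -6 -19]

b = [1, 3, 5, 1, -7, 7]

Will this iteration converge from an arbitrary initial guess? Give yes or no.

yes

Write A = D+L+U with D = diag(15, 12, -15, -11, 13, -19).
T_GS = -(D+L)⁻¹U: row 0 first, T[0,4] = -(-4)/(15) = +0.2667; later rows by forward substitution.
  T[0,:] = [+0.0000, -0.0667, +0.2667, +0.2667, +0.2667, +0.3333]
  T[1,:] = [+0.0000, -0.0111, +0.4611, -0.0389, +0.2944, -0.2778]
  T[2,:] = [+0.0000, -0.0252, +0.2119, +0.3452, -0.0326, +0.1704]
  T[3,:] = [+0.0000, -0.0286, +0.1271, +0.2332, +0.5766, +0.4663]
  T[4,:] = [+0.0000, -0.0254, +0.3152, +0.2007, +0.2074, -0.0847]
  T[5,:] = [+0.0000, +0.0036, +0.0379, +0.0262, +0.0672, +0.0586]
moduli |λ_i(T)| = 0.7526, 0.2688, 0.2688, 0.0578, 0.0312, 0.0000.
spectral radius ρ = 0.7526; 0.7526 < 1 ⇒ converges.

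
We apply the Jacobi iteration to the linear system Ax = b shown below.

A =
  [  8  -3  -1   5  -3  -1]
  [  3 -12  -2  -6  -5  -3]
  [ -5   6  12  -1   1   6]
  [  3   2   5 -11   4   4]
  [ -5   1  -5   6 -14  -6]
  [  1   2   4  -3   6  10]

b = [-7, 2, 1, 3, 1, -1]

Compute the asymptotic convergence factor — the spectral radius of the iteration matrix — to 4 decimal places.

1.1338

Split A = D + L + U, D = diag(8, -12, 12, -11, -14, 10).
Jacobi T = -D⁻¹(L+U): T[1,2] = -(-2)/(-12) = -0.1667; T[1,1] = 0.
  T[0,:] = [+0.0000 +0.3750 +0.1250 -0.6250 +0.3750 +0.1250]
  T[1,:] = [+0.2500 +0.0000 -0.1667 -0.5000 -0.4167 -0.2500]
  T[2,:] = [+0.4167 -0.5000 +0.0000 +0.0833 -0.0833 -0.5000]
  T[3,:] = [+0.2727 +0.1818 +0.4545 +0.0000 +0.3636 +0.3636]
  T[4,:] = [-0.3571 +0.0714 -0.3571 +0.4286 +0.0000 -0.4286]
  T[5,:] = [-0.1000 -0.2000 -0.4000 +0.3000 -0.6000 +0.0000]
|eigenvalues of T|: 1.1338, 0.4839, 0.3992, 0.3992, 0.3199, 0.3199.
spectral radius ρ = 1.1338; 1.1338 > 1, so it fails to converge.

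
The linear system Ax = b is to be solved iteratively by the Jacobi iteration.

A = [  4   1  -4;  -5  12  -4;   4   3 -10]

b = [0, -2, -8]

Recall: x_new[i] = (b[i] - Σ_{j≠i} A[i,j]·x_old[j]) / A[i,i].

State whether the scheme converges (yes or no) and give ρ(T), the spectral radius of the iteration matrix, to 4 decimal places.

Diagonal D = diag(4, 12, -10); L, U strict lower/upper.
Jacobi T = -D⁻¹(L+U): T[0,1] = -(1)/(4) = -0.2500; T[0,0] = 0.
  T[0,:] = [+0.0000 -0.2500 +1.0000]
  T[1,:] = [+0.4167 +0.0000 +0.3333]
  T[2,:] = [+0.4000 +0.3000 +0.0000]
moduli |λ_i(T)| = 0.7229, 0.4236, 0.2993.
ρ(T) = max|λ| = 0.7229; 0.7229 < 1 ⇒ converges.

yes, ρ = 0.7229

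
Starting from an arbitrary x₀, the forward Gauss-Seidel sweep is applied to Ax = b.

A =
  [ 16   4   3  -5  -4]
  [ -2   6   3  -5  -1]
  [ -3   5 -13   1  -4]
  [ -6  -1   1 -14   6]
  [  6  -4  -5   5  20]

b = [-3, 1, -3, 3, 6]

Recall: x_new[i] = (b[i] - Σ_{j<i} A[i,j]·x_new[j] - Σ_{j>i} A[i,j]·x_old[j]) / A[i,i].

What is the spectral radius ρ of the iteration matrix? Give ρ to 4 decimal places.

0.6731

Write A = D+L+U with D = diag(16, 6, -13, -14, 20).
GS T = -(D+L)⁻¹U: row 0 first, T[0,4] = -(-4)/(16) = +0.2500; later rows by forward substitution.
  T[0,:] = [+0.0000 -0.2500 -0.1875 +0.3125 +0.2500]
  T[1,:] = [+0.0000 -0.0833 -0.5625 +0.9375 +0.2500]
  T[2,:] = [+0.0000 +0.0256 -0.1731 +0.3654 -0.2692]
  T[3,:] = [+0.0000 +0.1149 +0.1082 -0.1748 +0.2843]
  T[4,:] = [+0.0000 +0.0360 -0.1266 +0.2288 -0.1634]
moduli |λ_i(T)| = 0.6731, 0.2699, 0.2221, 0.0306, 0.0000.
ρ(T) = max|λ| = 0.6731; 0.6731 < 1: convergent.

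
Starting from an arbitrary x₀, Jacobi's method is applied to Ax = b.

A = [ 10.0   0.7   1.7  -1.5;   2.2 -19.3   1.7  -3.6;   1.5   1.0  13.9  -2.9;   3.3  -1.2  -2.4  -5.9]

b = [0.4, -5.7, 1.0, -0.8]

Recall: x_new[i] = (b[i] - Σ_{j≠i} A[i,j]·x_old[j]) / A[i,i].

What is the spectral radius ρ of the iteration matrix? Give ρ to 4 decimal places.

Write A = D+L+U with D = diag(10, -19.3, 13.9, -5.9).
Jacobi T = -D⁻¹(L+U): T[2,1] = -(1)/(13.9) = -0.0719; T[2,2] = 0.
  T[0,:] = [+0.0000, -0.0700, -0.1700, +0.1500]
  T[1,:] = [+0.1140, +0.0000, +0.0881, -0.1865]
  T[2,:] = [-0.1079, -0.0719, +0.0000, +0.2086]
  T[3,:] = [+0.5593, -0.2034, -0.4068, +0.0000]
|λ(T)| sorted: 0.2986, 0.2455, 0.2455, 0.0362.
ρ(T) = max|λ| = 0.2986; 0.2986 < 1: convergent.

0.2986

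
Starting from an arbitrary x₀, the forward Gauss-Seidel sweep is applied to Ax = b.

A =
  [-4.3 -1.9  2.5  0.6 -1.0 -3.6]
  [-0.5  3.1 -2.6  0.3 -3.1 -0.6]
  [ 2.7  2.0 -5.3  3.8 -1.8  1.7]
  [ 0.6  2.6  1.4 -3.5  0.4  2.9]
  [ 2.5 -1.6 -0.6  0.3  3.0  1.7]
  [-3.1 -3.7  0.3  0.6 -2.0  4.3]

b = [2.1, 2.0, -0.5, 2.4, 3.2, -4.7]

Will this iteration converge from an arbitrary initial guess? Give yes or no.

no

Let D = diag(-4.3, 3.1, -5.3, -3.5, 3, 4.3); L, U the strict triangles.
Gauss-Seidel: T = -(D+L)⁻¹U, row 0 first, T[0,4] = -(-1)/(-4.3) = -0.2326; later rows by forward substitution.
  T[0,:] = [+0.0000  -0.4419  +0.5814  +0.1395  -0.2326  -0.8372]
  T[1,:] = [+0.0000  -0.0713  +0.9325  -0.0743  +0.9625  +0.0585]
  T[2,:] = [+0.0000  -0.2520  +0.6481  +0.7600  -0.0949  -0.0837]
  T[3,:] = [+0.0000  -0.2295  +1.0516  +0.2728  +0.7515  +0.6951]
  T[4,:] = [+0.0000  +0.3028  +0.0373  -0.0312  +0.6130  +0.0760]
  T[5,:] = [+0.0000  -0.1895  +1.0469  -0.0689  +0.8474  -0.6090]
eigenvalue magnitudes: 1.3918, 0.8444, 0.8444, 0.7491, 0.0167, 0.0000.
spectral radius ρ = 1.3918; 1.3918 > 1, so it fails to converge.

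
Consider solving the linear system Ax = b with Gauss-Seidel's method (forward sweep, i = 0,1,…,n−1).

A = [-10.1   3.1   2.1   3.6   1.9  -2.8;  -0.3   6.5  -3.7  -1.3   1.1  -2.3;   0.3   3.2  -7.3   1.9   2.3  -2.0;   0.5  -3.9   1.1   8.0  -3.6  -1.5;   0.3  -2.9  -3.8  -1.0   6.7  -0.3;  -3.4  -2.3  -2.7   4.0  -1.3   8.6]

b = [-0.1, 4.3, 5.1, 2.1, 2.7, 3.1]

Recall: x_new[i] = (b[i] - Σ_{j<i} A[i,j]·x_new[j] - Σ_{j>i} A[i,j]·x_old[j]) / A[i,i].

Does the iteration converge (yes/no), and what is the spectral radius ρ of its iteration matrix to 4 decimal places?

yes, ρ = 0.8614

A = D + L + U where D = diag(-10.1, 6.5, -7.3, 8, 6.7, 8.6).
T_GS = -(D+L)⁻¹U: row 0 first, T[0,2] = -(2.1)/(-10.1) = +0.2079; later rows by forward substitution.
  T[0,:] = [+0.0000  +0.3069  +0.2079  +0.3564  +0.1881  -0.2772]
  T[1,:] = [+0.0000  +0.0142  +0.5788  +0.2165  -0.1605  +0.3411]
  T[2,:] = [+0.0000  +0.0188  +0.2623  +0.3698  +0.2524  -0.1359]
  T[3,:] = [+0.0000  -0.0149  +0.2331  +0.0324  +0.3253  +0.3898]
  T[4,:] = [+0.0000  +0.0008  +0.4248  +0.2923  +0.1138  +0.1859]
  T[5,:] = [+0.0000  +0.1381  +0.2751  +0.3440  -0.0234  -0.2142]
|eigenvalues of T|: 0.8614, 0.4780, 0.1952, 0.0671, 0.0671, 0.0000.
ρ(T) = max|λ| = 0.8614; 0.8614 < 1, so it converges for any x₀.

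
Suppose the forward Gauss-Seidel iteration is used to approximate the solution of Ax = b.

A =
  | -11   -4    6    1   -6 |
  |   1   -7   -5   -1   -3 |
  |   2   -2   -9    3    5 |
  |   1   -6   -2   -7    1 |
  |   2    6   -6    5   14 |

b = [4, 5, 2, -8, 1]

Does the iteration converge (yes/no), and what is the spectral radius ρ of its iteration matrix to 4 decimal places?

yes, ρ = 0.8946

A = D + L + U where D = diag(-11, -7, -9, -7, 14).
Gauss-Seidel: T = -(D+L)⁻¹U, row 0 first, T[0,3] = -(1)/(-11) = +0.0909; later rows by forward substitution.
  T[0,:] = [+0.0000  -0.3636  +0.5455  +0.0909  -0.5455]
  T[1,:] = [+0.0000  -0.0519  -0.6364  -0.1299  -0.5065]
  T[2,:] = [+0.0000  -0.0693  +0.2626  +0.3824  +0.5469]
  T[3,:] = [+0.0000  +0.0124  +0.5483  +0.0150  +0.3428]
  T[4,:] = [+0.0000  +0.0401  +0.1115  +0.2012  +0.4069]
|eigenvalues of T|: 0.8946, 0.3717, 0.1462, 0.0364, 0.0000.
ρ(T) = max|λ| = 0.8946; 0.8946 < 1, so it converges for any x₀.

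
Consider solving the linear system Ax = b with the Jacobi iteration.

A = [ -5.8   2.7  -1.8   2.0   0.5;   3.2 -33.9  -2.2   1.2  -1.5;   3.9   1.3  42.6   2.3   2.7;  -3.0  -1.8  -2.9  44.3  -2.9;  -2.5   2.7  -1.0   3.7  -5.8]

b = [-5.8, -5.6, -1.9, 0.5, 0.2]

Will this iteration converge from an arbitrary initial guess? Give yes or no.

A = D + L + U where D = diag(-5.8, -33.9, 42.6, 44.3, -5.8).
Jacobi T = -D⁻¹(L+U): T[2,4] = -(2.7)/(42.6) = -0.0634; T[2,2] = 0.
  T[0,:] = [+0.0000, +0.4655, -0.3103, +0.3448, +0.0862]
  T[1,:] = [+0.0944, +0.0000, -0.0649, +0.0354, -0.0442]
  T[2,:] = [-0.0915, -0.0305, +0.0000, -0.0540, -0.0634]
  T[3,:] = [+0.0677, +0.0406, +0.0655, +0.0000, +0.0655]
  T[4,:] = [-0.4310, +0.4655, -0.1724, +0.6379, +0.0000]
|λ(T)| sorted: 0.3143, 0.2227, 0.2227, 0.0970, 0.0970.
spectral radius ρ = 0.3143; 0.3143 < 1 ⇒ converges.

yes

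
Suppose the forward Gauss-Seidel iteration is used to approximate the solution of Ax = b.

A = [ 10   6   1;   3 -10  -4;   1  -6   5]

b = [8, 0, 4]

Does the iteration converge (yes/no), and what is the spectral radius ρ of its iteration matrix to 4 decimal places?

yes, ρ = 0.5954

Let D = diag(10, -10, 5); L, U the strict triangles.
Gauss-Seidel: T = -(D+L)⁻¹U, row 0 first, T[0,1] = -(6)/(10) = -0.6000; later rows by forward substitution.
  T[0,:] = [+0.0000  -0.6000  -0.1000]
  T[1,:] = [+0.0000  -0.1800  -0.4300]
  T[2,:] = [+0.0000  -0.0960  -0.4960]
moduli |λ_i(T)| = 0.5954, 0.0806, 0.0000.
ρ = 0.5954; 0.5954 < 1: convergent.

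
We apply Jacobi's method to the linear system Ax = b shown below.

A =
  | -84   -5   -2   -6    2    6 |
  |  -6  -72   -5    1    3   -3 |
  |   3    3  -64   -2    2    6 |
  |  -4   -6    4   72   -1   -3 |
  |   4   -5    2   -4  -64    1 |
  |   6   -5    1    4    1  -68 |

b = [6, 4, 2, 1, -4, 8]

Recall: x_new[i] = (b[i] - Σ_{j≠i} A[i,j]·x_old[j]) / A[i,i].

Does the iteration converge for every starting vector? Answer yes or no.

yes

A = D + L + U where D = diag(-84, -72, -64, 72, -64, -68).
T_J = -D⁻¹(L+U): T[0,5] = -(6)/(-84) = +0.0714; T[0,0] = 0.
  T[0,:] = [+0.0000 -0.0595 -0.0238 -0.0714 +0.0238 +0.0714]
  T[1,:] = [-0.0833 +0.0000 -0.0694 +0.0139 +0.0417 -0.0417]
  T[2,:] = [+0.0469 +0.0469 +0.0000 -0.0312 +0.0312 +0.0938]
  T[3,:] = [+0.0556 +0.0833 -0.0556 +0.0000 +0.0139 +0.0417]
  T[4,:] = [+0.0625 -0.0781 +0.0312 -0.0625 +0.0000 +0.0156]
  T[5,:] = [+0.0882 -0.0735 +0.0147 +0.0588 +0.0147 +0.0000]
|λ(T)| sorted: 0.1560, 0.1154, 0.1154, 0.0775, 0.0775, 0.0318.
ρ = 0.1560; 0.1560 < 1, so it converges for any x₀.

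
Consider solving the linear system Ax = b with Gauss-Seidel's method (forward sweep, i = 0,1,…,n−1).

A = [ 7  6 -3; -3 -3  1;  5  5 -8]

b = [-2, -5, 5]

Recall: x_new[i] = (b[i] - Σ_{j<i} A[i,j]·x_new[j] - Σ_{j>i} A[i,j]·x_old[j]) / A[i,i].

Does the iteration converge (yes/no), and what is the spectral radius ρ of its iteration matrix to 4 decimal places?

Let D = diag(7, -3, -8); L, U the strict triangles.
GS T = -(D+L)⁻¹U: row 0 first, T[0,2] = -(-3)/(7) = +0.4286; later rows by forward substitution.
  T[0,:] = [+0.0000, -0.8571, +0.4286]
  T[1,:] = [+0.0000, +0.8571, -0.0952]
  T[2,:] = [+0.0000, -0.0000, +0.2083]
eigenvalue magnitudes: 0.8571, 0.2083, 0.0000.
ρ(T) = max|λ| = 0.8571; 0.8571 < 1, so it converges for any x₀.

yes, ρ = 0.8571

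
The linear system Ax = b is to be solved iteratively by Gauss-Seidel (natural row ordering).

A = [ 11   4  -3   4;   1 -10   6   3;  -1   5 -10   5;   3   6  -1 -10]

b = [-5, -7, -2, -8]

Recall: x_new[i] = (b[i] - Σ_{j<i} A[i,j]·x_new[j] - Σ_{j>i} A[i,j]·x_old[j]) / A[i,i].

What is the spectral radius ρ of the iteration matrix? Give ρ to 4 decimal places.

Split A = D + L + U, D = diag(11, -10, -10, -10).
Gauss-Seidel: T = -(D+L)⁻¹U, row 0 first, T[0,3] = -(4)/(11) = -0.3636; later rows by forward substitution.
  T[0,:] = [+0.0000  -0.3636  +0.2727  -0.3636]
  T[1,:] = [+0.0000  -0.0364  +0.6273  +0.2636]
  T[2,:] = [+0.0000  +0.0182  +0.2864  +0.6682]
  T[3,:] = [+0.0000  -0.1327  +0.4295  -0.0177]
eigenvalue magnitudes: 0.6035, 0.4834, 0.1122, 0.0000.
ρ(T) = max|λ| = 0.6035; 0.6035 < 1 ⇒ converges.

0.6035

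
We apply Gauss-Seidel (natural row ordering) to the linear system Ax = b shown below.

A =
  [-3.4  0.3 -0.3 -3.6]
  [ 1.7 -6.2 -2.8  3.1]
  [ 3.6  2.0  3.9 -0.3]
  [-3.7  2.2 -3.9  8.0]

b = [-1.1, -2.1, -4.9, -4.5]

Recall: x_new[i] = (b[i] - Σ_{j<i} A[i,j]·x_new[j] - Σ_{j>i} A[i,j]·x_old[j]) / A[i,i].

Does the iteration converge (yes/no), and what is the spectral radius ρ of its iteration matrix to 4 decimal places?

yes, ρ = 0.6933

Write A = D+L+U with D = diag(-3.4, -6.2, 3.9, 8).
T_GS = -(D+L)⁻¹U: row 0 first, T[0,1] = -(0.3)/(-3.4) = +0.0882; later rows by forward substitution.
  T[0,:] = [+0.0000 +0.0882 -0.0882 -1.0588]
  T[1,:] = [+0.0000 +0.0242 -0.4758 +0.2097]
  T[2,:] = [+0.0000 -0.0939 +0.3255 +0.9468]
  T[3,:] = [+0.0000 -0.0116 +0.2487 -0.0858]
moduli |λ_i(T)| = 0.6933, 0.4342, 0.0047, 0.0000.
ρ = 0.6933; 0.6933 < 1 ⇒ converges.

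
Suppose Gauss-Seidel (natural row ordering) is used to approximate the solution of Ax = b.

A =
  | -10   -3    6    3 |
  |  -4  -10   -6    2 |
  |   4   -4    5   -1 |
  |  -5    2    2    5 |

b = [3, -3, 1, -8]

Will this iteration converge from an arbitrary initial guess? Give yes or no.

Let D = diag(-10, -10, 5, 5); L, U the strict triangles.
T_GS = -(D+L)⁻¹U: row 0 first, T[0,1] = -(-3)/(-10) = -0.3000; later rows by forward substitution.
  T[0,:] = [+0.0000, -0.3000, +0.6000, +0.3000]
  T[1,:] = [+0.0000, +0.1200, -0.8400, +0.0800]
  T[2,:] = [+0.0000, +0.3360, -1.1520, +0.0240]
  T[3,:] = [+0.0000, -0.4824, +1.3968, +0.2584]
|eigenvalues of T|: 0.8616, 0.2531, 0.1651, 0.0000.
spectral radius ρ = 0.8616; 0.8616 < 1: convergent.

yes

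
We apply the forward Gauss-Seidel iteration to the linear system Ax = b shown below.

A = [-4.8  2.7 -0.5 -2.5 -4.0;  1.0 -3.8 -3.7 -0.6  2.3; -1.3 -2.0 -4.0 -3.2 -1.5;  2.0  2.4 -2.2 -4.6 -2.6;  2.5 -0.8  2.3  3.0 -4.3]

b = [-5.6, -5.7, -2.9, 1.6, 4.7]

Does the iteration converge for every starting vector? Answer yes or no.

Split A = D + L + U, D = diag(-4.8, -3.8, -4, -4.6, -4.3).
T_GS = -(D+L)⁻¹U: row 0 first, T[0,2] = -(-0.5)/(-4.8) = -0.1042; later rows by forward substitution.
  T[0,:] = [+0.0000 +0.5625 -0.1042 -0.5208 -0.8333]
  T[1,:] = [+0.0000 +0.1480 -1.0011 -0.2950 +0.3860]
  T[2,:] = [+0.0000 -0.2568 +0.5344 -0.4833 -0.2971]
  T[3,:] = [+0.0000 +0.4446 -0.8232 -0.1492 -0.5840]
  T[4,:] = [+0.0000 +0.4723 -0.1628 -0.6105 -1.1227]
eigenvalue magnitudes: 1.5079, 1.1486, 0.4255, 0.1954, 0.0000.
ρ(T) = max|λ| = 1.5079; 1.5079 > 1 ⇒ diverges.

no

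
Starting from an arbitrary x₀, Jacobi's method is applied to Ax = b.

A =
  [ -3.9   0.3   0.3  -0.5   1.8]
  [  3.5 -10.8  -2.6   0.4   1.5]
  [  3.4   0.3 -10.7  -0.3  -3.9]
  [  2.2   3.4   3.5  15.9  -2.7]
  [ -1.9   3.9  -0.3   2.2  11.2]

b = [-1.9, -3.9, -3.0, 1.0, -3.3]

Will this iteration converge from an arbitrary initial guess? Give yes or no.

Write A = D+L+U with D = diag(-3.9, -10.8, -10.7, 15.9, 11.2).
T_J = -D⁻¹(L+U): T[2,1] = -(0.3)/(-10.7) = +0.0280; T[2,2] = 0.
  T[0,:] = [+0.0000, +0.0769, +0.0769, -0.1282, +0.4615]
  T[1,:] = [+0.3241, +0.0000, -0.2407, +0.0370, +0.1389]
  T[2,:] = [+0.3178, +0.0280, +0.0000, -0.0280, -0.3645]
  T[3,:] = [-0.1384, -0.2138, -0.2201, +0.0000, +0.1698]
  T[4,:] = [+0.1696, -0.3482, +0.0268, -0.1964, +0.0000]
moduli |λ_i(T)| = 0.5418, 0.4439, 0.4439, 0.3778, 0.0506.
spectral radius ρ = 0.5418; 0.5418 < 1 ⇒ converges.

yes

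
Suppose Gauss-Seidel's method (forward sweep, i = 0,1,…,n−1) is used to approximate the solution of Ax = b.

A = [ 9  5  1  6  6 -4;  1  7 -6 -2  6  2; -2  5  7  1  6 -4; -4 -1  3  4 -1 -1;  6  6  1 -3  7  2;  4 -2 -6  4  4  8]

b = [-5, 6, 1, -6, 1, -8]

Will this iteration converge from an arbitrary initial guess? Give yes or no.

no

Diagonal D = diag(9, 7, 7, 4, 7, 8); L, U strict lower/upper.
Gauss-Seidel: T = -(D+L)⁻¹U, row 0 first, T[0,4] = -(6)/(9) = -0.6667; later rows by forward substitution.
  T[0,:] = [+0.0000  -0.5556  -0.1111  -0.6667  -0.6667  +0.4444]
  T[1,:] = [+0.0000  +0.0794  +0.8730  +0.3810  -0.7619  -0.3492]
  T[2,:] = [+0.0000  -0.2154  -0.6553  -0.6054  -0.5034  +0.9478]
  T[3,:] = [+0.0000  -0.3741  +0.5986  -0.1173  -0.2296  -0.1037]
  T[4,:] = [+0.0000  +0.2786  -0.3029  +0.2811  +1.1980  -0.5472]
  T[5,:] = [+0.0000  +0.1838  -0.3656  -0.1074  -0.7189  +0.7268]
|eigenvalues of T|: 1.5594, 0.9576, 0.9576, 0.0412, 0.0412, 0.0000.
spectral radius ρ = 1.5594; 1.5594 > 1: divergent.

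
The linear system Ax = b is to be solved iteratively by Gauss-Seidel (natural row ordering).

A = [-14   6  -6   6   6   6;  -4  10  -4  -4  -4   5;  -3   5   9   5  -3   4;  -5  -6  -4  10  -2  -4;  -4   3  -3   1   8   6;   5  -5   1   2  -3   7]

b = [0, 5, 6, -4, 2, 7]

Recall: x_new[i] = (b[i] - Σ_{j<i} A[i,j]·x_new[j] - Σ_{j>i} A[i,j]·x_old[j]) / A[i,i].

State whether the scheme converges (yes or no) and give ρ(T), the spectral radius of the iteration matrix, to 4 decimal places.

Let D = diag(-14, 10, 9, 10, 8, 7); L, U the strict triangles.
GS T = -(D+L)⁻¹U: row 0 first, T[0,2] = -(-6)/(-14) = -0.4286; later rows by forward substitution.
  T[0,:] = [+0.0000, +0.4286, -0.4286, +0.4286, +0.4286, +0.4286]
  T[1,:] = [+0.0000, +0.1714, +0.2286, +0.5714, +0.5714, -0.3286]
  T[2,:] = [+0.0000, +0.0476, -0.2698, -0.7302, +0.1587, -0.1190]
  T[3,:] = [+0.0000, +0.3362, -0.1851, +0.2651, +0.8206, +0.3695]
  T[4,:] = [+0.0000, +0.1258, -0.3781, -0.3069, -0.0431, -0.5033]
  T[5,:] = [+0.0000, -0.2326, +0.3988, -0.0009, -0.1736, -0.8451]
|λ(T)| sorted: 1.1219, 0.8051, 0.6241, 0.6241, 0.0290, 0.0000.
ρ(T) = max|λ| = 1.1219; 1.1219 > 1 ⇒ diverges.

no, ρ = 1.1219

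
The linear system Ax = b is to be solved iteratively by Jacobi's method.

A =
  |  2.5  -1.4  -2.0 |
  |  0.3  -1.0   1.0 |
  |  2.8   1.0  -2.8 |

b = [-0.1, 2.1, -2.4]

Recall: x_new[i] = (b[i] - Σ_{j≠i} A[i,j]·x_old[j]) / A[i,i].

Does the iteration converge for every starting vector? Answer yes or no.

A = D + L + U where D = diag(2.5, -1, -2.8).
T_J = -D⁻¹(L+U): T[0,1] = -(-1.4)/(2.5) = +0.5600; T[0,0] = 0.
  T[0,:] = [+0.0000  +0.5600  +0.8000]
  T[1,:] = [+0.3000  +0.0000  +1.0000]
  T[2,:] = [+1.0000  +0.3571  +0.0000]
|eigenvalues of T|: 1.3438, 0.6932, 0.6932.
spectral radius ρ = 1.3438; 1.3438 > 1, so it fails to converge.

no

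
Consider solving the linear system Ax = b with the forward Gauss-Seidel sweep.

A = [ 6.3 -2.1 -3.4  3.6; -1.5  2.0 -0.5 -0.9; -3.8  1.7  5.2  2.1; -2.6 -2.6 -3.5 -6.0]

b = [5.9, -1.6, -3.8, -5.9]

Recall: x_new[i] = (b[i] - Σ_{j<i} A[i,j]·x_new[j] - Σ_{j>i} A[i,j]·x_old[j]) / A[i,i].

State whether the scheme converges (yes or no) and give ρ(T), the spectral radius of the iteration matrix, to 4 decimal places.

Let D = diag(6.3, 2, 5.2, -6); L, U the strict triangles.
Gauss-Seidel: T = -(D+L)⁻¹U, row 0 first, T[0,3] = -(3.6)/(6.3) = -0.5714; later rows by forward substitution.
  T[0,:] = [+0.0000, +0.3333, +0.5397, -0.5714]
  T[1,:] = [+0.0000, +0.2500, +0.6548, +0.0214]
  T[2,:] = [+0.0000, +0.1619, +0.1803, -0.8284]
  T[3,:] = [+0.0000, -0.3472, -0.6228, +0.7216]
moduli |λ_i(T)| = 1.3515, 0.1039, 0.1039, 0.0000.
ρ = 1.3515; 1.3515 > 1: divergent.

no, ρ = 1.3515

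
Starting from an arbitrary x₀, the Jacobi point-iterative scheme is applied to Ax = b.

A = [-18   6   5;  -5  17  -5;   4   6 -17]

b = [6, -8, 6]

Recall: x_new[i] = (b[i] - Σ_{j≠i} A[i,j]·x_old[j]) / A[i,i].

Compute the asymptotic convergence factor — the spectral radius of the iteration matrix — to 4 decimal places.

0.5953

A = D + L + U where D = diag(-18, 17, -17).
Jacobi T = -D⁻¹(L+U): T[1,0] = -(-5)/(17) = +0.2941; T[1,1] = 0.
  T[0,:] = [+0.0000  +0.3333  +0.2778]
  T[1,:] = [+0.2941  +0.0000  +0.2941]
  T[2,:] = [+0.2353  +0.3529  +0.0000]
|λ(T)| sorted: 0.5953, 0.3352, 0.2601.
ρ = 0.5953; 0.5953 < 1, so it converges for any x₀.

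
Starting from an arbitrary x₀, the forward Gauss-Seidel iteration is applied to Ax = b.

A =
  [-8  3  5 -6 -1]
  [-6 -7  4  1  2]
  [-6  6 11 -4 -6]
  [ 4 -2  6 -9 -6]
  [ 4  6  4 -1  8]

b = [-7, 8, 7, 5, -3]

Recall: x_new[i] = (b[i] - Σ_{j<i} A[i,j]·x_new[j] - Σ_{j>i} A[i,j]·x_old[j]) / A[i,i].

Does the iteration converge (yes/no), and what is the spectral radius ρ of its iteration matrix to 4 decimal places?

Let D = diag(-8, -7, 11, -9, 8); L, U the strict triangles.
GS T = -(D+L)⁻¹U: row 0 first, T[0,2] = -(5)/(-8) = +0.6250; later rows by forward substitution.
  T[0,:] = [+0.0000 +0.3750 +0.6250 -0.7500 -0.1250]
  T[1,:] = [+0.0000 -0.3214 +0.0357 +0.7857 +0.3929]
  T[2,:] = [+0.0000 +0.3799 +0.3214 -0.4740 +0.2630]
  T[3,:] = [+0.0000 +0.4913 +0.4841 -0.8240 -0.6342]
  T[4,:] = [+0.0000 -0.0749 -0.4395 -0.0803 -0.4429]
|eigenvalues of T|: 1.2461, 0.4198, 0.4198, 0.1183, 0.0000.
ρ(T) = max|λ| = 1.2461; 1.2461 > 1 ⇒ diverges.

no, ρ = 1.2461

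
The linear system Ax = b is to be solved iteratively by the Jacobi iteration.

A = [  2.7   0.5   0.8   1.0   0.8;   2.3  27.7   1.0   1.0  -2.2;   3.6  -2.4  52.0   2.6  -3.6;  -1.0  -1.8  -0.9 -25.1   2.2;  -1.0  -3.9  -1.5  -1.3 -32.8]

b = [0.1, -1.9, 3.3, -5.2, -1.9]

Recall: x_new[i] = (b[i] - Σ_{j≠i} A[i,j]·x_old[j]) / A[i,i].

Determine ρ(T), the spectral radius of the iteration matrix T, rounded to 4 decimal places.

0.2511

Split A = D + L + U, D = diag(2.7, 27.7, 52, -25.1, -32.8).
T_J = -D⁻¹(L+U): T[2,4] = -(-3.6)/(52) = +0.0692; T[2,2] = 0.
  T[0,:] = [+0.0000, -0.1852, -0.2963, -0.3704, -0.2963]
  T[1,:] = [-0.0830, +0.0000, -0.0361, -0.0361, +0.0794]
  T[2,:] = [-0.0692, +0.0462, +0.0000, -0.0500, +0.0692]
  T[3,:] = [-0.0398, -0.0717, -0.0359, +0.0000, +0.0876]
  T[4,:] = [-0.0305, -0.1189, -0.0457, -0.0396, +0.0000]
moduli |λ_i(T)| = 0.2511, 0.1377, 0.1377, 0.0388, 0.0355.
spectral radius ρ = 0.2511; 0.2511 < 1, so it converges for any x₀.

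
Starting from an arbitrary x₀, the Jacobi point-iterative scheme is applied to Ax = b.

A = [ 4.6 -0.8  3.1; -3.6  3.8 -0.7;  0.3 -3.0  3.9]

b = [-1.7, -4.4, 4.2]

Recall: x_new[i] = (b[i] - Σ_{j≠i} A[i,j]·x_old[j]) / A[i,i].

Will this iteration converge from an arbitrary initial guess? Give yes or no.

Let D = diag(4.6, 3.8, 3.9); L, U the strict triangles.
Jacobi T = -D⁻¹(L+U): T[0,2] = -(3.1)/(4.6) = -0.6739; T[0,0] = 0.
  T[0,:] = [+0.0000, +0.1739, -0.6739]
  T[1,:] = [+0.9474, +0.0000, +0.1842]
  T[2,:] = [-0.0769, +0.7692, +0.0000]
|roots of det(T-λI)|: 0.9399, 0.7247, 0.7247.
ρ = 0.9399; 0.9399 < 1, so it converges for any x₀.

yes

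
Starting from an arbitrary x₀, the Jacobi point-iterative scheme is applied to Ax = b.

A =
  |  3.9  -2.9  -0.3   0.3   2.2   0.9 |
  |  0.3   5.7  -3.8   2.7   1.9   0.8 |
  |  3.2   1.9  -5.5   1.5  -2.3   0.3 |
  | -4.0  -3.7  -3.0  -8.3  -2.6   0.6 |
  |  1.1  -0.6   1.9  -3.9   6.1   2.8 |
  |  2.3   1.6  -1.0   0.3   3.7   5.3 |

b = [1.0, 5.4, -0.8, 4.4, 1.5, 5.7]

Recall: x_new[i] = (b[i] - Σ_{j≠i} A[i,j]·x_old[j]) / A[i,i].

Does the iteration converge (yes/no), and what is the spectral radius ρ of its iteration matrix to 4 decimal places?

no, ρ = 1.2039

Split A = D + L + U, D = diag(3.9, 5.7, -5.5, -8.3, 6.1, 5.3).
Jacobi T = -D⁻¹(L+U): T[5,1] = -(1.6)/(5.3) = -0.3019; T[5,5] = 0.
  T[0,:] = [+0.0000, +0.7436, +0.0769, -0.0769, -0.5641, -0.2308]
  T[1,:] = [-0.0526, +0.0000, +0.6667, -0.4737, -0.3333, -0.1404]
  T[2,:] = [+0.5818, +0.3455, +0.0000, +0.2727, -0.4182, +0.0545]
  T[3,:] = [-0.4819, -0.4458, -0.3614, +0.0000, -0.3133, +0.0723]
  T[4,:] = [-0.1803, +0.0984, -0.3115, +0.6393, +0.0000, -0.4590]
  T[5,:] = [-0.4340, -0.3019, +0.1887, -0.0566, -0.6981, +0.0000]
|eigenvalues of T|: 1.2039, 0.7802, 0.7802, 0.4424, 0.3713, 0.3713.
ρ = 1.2039; 1.2039 > 1, so it fails to converge.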